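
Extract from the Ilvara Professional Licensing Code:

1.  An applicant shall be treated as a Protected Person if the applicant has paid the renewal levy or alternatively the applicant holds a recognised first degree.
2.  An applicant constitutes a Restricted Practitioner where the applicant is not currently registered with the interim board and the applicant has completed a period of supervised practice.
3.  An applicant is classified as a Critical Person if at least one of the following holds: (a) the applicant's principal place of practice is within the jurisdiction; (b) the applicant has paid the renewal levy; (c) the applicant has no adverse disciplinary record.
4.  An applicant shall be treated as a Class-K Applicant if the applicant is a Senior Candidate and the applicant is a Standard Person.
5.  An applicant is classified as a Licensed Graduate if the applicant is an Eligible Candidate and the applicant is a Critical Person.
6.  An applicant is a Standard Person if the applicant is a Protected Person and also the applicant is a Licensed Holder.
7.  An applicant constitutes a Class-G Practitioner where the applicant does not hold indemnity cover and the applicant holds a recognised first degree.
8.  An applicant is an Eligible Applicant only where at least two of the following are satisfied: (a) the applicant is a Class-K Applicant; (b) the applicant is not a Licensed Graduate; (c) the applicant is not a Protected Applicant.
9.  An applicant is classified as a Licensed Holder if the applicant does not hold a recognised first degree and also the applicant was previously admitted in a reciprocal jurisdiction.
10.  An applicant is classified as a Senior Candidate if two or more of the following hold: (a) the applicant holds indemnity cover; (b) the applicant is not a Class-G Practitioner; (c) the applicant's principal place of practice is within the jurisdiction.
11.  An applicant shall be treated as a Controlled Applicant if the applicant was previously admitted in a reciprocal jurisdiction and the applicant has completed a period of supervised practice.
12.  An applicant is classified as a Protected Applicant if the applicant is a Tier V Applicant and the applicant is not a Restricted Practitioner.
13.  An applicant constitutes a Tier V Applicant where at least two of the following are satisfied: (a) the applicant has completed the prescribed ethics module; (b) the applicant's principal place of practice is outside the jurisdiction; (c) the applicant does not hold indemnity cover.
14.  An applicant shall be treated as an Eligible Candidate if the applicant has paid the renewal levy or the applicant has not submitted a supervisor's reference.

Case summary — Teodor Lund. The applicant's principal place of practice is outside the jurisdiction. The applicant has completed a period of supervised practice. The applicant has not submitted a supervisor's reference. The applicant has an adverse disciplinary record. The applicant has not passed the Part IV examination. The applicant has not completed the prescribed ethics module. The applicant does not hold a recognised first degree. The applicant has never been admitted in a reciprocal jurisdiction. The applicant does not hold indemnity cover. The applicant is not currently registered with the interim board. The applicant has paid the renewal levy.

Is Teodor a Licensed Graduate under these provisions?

Yes

paragraph 14 — Eligible Candidate: [the applicant has paid the renewal levy? yes] OR [the applicant has not submitted a supervisor's reference? yes] → satisfied.
paragraph 3 — Critical Person: [the applicant's principal place of practice is within the jurisdiction? no] OR [the applicant has paid the renewal levy? yes] OR [the applicant has no adverse disciplinary record? no] → satisfied.
paragraph 5 — Licensed Graduate: [Eligible Candidate (paragraph 14)? yes] AND [Critical Person (paragraph 3)? yes] → satisfied.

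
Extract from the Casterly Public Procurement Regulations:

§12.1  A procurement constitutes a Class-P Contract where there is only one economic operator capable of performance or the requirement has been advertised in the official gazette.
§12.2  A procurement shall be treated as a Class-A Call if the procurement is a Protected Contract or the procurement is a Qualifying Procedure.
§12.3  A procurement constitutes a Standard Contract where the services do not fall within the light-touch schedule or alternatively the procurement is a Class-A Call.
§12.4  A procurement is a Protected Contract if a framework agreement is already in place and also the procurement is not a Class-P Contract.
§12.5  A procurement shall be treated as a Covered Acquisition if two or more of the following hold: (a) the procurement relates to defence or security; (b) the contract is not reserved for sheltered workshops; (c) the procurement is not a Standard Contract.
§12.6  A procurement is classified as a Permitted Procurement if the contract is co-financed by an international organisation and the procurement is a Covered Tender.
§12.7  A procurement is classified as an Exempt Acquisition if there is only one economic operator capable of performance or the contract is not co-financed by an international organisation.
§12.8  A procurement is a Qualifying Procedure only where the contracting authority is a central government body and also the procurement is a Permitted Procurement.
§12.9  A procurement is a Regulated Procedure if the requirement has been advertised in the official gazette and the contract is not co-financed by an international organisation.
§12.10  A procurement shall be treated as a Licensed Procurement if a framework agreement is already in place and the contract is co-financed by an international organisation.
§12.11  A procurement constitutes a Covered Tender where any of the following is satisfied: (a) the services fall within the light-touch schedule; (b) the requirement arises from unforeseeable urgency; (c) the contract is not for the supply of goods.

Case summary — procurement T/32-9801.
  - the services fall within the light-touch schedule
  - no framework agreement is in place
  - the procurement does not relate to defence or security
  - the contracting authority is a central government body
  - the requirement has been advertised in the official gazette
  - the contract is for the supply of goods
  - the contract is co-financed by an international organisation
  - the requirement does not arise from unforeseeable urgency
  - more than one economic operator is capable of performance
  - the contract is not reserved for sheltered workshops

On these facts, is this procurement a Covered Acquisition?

No

§12.1 — Class-P Contract: [there is only one economic operator capable of performance? no] OR [the requirement has been advertised in the official gazette? yes] → satisfied.
§12.4 — Protected Contract: [a framework agreement is already in place? no] AND [not a Class-P Contract (§12.1)? no] → not satisfied.
§12.11 — Covered Tender: [the services fall within the light-touch schedule? yes] OR [the requirement arises from unforeseeable urgency? no] OR [the contract is not for the supply of goods? no] → satisfied.
§12.6 — Permitted Procurement: [the contract is co-financed by an international organisation? yes] AND [Covered Tender (§12.11)? yes] → satisfied.
§12.8 — Qualifying Procedure: [the contracting authority is a central government body? yes] AND [Permitted Procurement (§12.6)? yes] → satisfied.
§12.2 — Class-A Call: [Protected Contract (§12.4)? no] OR [Qualifying Procedure (§12.8)? yes] → satisfied.
§12.3 — Standard Contract: [the services do not fall within the light-touch schedule? no] OR [Class-A Call (§12.2)? yes] → satisfied.
§12.5 — Covered Acquisition: the procurement relates to defence or security? no; the contract is not reserved for sheltered workshops? yes; not a Standard Contract (§12.3)? no — 1 of 3 hold (need ≥2) → not satisfied.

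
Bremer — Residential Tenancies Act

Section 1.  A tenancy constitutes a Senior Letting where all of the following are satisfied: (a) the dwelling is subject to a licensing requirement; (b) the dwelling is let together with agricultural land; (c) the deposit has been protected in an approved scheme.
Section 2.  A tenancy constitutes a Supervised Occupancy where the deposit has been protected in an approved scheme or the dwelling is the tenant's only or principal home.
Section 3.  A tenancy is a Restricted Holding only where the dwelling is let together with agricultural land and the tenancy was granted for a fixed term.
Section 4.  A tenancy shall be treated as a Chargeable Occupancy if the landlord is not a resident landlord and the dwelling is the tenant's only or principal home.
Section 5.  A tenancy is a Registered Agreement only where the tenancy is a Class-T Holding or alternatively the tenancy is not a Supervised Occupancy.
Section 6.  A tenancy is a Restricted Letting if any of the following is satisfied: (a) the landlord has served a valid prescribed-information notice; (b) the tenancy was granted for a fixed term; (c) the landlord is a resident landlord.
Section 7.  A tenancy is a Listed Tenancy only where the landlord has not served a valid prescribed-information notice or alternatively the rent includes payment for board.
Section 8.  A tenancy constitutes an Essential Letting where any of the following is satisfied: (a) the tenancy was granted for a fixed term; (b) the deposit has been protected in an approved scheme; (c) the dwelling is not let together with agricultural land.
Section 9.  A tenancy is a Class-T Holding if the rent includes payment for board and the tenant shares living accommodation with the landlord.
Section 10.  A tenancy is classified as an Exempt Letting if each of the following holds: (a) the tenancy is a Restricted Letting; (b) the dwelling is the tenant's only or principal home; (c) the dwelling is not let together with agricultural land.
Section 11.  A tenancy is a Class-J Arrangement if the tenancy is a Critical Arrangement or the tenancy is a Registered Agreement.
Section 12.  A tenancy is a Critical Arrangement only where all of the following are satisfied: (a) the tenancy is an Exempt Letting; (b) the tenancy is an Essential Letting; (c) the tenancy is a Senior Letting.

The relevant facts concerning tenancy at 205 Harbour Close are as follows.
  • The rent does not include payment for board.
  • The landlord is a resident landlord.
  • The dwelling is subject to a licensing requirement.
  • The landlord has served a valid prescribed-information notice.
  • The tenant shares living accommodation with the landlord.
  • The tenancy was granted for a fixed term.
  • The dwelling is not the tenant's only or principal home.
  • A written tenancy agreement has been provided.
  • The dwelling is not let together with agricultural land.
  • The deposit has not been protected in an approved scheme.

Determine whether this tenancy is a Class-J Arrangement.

Under section 6: the landlord has served a valid prescribed-information notice? yes; or the tenancy was granted for a fixed term? yes; or the landlord is a resident landlord? yes. So the tenancy is a Restricted Letting.
Under section 10: Restricted Letting (section 6)? yes; and the dwelling is the tenant's only or principal home? no; and the dwelling is not let together with agricultural land? yes. So the tenancy is not an Exempt Letting.
Under section 8: the tenancy was granted for a fixed term? yes; or the deposit has been protected in an approved scheme? no; or the dwelling is not let together with agricultural land? yes. So the tenancy is an Essential Letting.
Under section 1: the dwelling is subject to a licensing requirement? yes; and the dwelling is let together with agricultural land? no; and the deposit has been protected in an approved scheme? no. So the tenancy is not a Senior Letting.
Under section 12: Exempt Letting (section 10)? no; and Essential Letting (section 8)? yes; and Senior Letting (section 1)? no. So the tenancy is not a Critical Arrangement.
Under section 9: the rent includes payment for board? no; and the tenant shares living accommodation with the landlord? yes. So the tenancy is not a Class-T Holding.
Under section 2: the deposit has been protected in an approved scheme? no; or the dwelling is the tenant's only or principal home? no. So the tenancy is not a Supervised Occupancy.
Under section 5: Class-T Holding (section 9)? no; or not a Supervised Occupancy (section 2)? yes. So the tenancy is a Registered Agreement.
Under section 11: Critical Arrangement (section 12)? no; or Registered Agreement (section 5)? yes. So the tenancy is a Class-J Arrangement.

Yes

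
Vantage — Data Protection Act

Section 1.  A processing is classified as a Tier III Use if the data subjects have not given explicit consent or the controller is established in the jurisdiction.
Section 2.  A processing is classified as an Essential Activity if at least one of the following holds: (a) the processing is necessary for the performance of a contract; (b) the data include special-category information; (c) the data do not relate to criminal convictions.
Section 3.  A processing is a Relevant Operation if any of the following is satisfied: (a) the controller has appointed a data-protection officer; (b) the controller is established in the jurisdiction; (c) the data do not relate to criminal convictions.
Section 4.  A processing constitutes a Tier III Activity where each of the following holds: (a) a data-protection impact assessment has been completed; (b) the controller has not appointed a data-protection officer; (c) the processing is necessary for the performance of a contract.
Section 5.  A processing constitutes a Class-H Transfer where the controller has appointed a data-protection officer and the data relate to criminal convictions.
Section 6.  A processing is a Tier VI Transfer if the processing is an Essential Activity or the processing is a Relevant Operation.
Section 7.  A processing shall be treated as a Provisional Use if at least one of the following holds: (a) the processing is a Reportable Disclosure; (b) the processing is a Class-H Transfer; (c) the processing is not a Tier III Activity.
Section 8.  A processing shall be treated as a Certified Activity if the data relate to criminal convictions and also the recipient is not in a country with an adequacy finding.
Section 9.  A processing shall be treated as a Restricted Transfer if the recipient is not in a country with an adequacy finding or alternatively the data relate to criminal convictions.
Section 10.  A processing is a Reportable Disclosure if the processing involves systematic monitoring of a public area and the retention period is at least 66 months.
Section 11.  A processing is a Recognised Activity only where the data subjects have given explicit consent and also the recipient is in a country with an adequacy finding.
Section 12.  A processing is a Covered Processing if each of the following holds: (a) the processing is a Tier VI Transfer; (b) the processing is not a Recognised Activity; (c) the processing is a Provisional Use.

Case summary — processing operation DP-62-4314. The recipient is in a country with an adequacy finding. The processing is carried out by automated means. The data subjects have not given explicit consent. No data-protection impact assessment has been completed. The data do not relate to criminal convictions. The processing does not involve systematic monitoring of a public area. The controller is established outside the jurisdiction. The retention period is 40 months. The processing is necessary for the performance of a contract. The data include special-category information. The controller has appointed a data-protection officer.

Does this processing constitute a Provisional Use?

Yes

Under section 10: the processing involves systematic monitoring of a public area? no; and retention period: 40 months ≥ 66 months? no. So the processing is not a Reportable Disclosure.
Under section 5: the controller has appointed a data-protection officer? yes; and the data relate to criminal convictions? no. So the processing is not a Class-H Transfer.
Under section 4: a data-protection impact assessment has been completed? no; and the controller has not appointed a data-protection officer? no; and the processing is necessary for the performance of a contract? yes. So the processing is not a Tier III Activity.
Under section 7: Reportable Disclosure (section 10)? no; or Class-H Transfer (section 5)? no; or not a Tier III Activity (section 4)? yes. So the processing is a Provisional Use.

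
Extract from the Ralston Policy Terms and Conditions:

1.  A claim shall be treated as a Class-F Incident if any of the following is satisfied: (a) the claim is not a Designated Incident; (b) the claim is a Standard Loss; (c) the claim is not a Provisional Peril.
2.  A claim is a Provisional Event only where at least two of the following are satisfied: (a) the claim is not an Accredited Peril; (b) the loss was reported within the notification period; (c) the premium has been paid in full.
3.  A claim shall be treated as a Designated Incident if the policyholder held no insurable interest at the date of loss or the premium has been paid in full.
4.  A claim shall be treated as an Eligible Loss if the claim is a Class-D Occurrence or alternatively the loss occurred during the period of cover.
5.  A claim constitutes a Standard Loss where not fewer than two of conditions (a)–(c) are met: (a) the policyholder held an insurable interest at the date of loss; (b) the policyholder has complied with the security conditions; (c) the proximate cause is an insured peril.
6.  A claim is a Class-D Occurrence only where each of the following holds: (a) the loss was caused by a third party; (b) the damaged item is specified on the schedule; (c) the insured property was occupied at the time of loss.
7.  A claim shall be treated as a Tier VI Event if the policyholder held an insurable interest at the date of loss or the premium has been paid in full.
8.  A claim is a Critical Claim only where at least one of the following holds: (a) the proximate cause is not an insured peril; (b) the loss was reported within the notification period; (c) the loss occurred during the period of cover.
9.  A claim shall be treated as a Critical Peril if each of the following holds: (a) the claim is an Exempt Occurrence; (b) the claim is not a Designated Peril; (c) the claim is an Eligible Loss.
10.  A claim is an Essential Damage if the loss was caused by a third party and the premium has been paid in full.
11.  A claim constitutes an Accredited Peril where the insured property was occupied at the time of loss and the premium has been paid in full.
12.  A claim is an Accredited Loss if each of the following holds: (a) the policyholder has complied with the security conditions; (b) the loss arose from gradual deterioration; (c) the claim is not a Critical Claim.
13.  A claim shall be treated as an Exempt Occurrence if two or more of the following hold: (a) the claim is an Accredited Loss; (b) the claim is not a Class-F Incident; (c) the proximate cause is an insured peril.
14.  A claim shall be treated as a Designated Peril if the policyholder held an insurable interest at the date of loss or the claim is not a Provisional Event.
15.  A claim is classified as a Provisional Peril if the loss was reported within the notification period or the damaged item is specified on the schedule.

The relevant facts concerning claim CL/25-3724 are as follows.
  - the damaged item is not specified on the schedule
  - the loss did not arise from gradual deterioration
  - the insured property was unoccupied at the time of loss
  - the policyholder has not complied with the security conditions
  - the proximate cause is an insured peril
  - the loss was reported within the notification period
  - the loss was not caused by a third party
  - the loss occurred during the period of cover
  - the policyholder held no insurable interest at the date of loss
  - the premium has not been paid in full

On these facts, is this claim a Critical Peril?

Yes

paragraph 8 — Critical Claim: [the proximate cause is not an insured peril? no] OR [the loss was reported within the notification period? yes] OR [the loss occurred during the period of cover? yes] → satisfied.
paragraph 12 — Accredited Loss: [the policyholder has complied with the security conditions? no] AND [the loss arose from gradual deterioration? no] AND [not a Critical Claim (paragraph 8)? no] → not satisfied.
paragraph 3 — Designated Incident: [the policyholder held no insurable interest at the date of loss? yes] OR [the premium has been paid in full? no] → satisfied.
paragraph 5 — Standard Loss: the policyholder held an insurable interest at the date of loss? no; the policyholder has complied with the security conditions? no; the proximate cause is an insured peril? yes — 1 of 3 hold (need ≥2) → not satisfied.
paragraph 15 — Provisional Peril: [the loss was reported within the notification period? yes] OR [the damaged item is specified on the schedule? no] → satisfied.
paragraph 1 — Class-F Incident: [not a Designated Incident (paragraph 3)? no] OR [Standard Loss (paragraph 5)? no] OR [not a Provisional Peril (paragraph 15)? no] → not satisfied.
paragraph 13 — Exempt Occurrence: Accredited Loss (paragraph 12)? no; not a Class-F Incident (paragraph 1)? yes; the proximate cause is an insured peril? yes — 2 of 3 hold (need ≥2) → satisfied.
paragraph 11 — Accredited Peril: [the insured property was occupied at the time of loss? no] AND [the premium has been paid in full? no] → not satisfied.
paragraph 2 — Provisional Event: not an Accredited Peril (paragraph 11)? yes; the loss was reported within the notification period? yes; the premium has been paid in full? no — 2 of 3 hold (need ≥2) → satisfied.
paragraph 14 — Designated Peril: [the policyholder held an insurable interest at the date of loss? no] OR [not a Provisional Event (paragraph 2)? no] → not satisfied.
paragraph 6 — Class-D Occurrence: [the loss was caused by a third party? no] AND [the damaged item is specified on the schedule? no] AND [the insured property was occupied at the time of loss? no] → not satisfied.
paragraph 4 — Eligible Loss: [Class-D Occurrence (paragraph 6)? no] OR [the loss occurred during the period of cover? yes] → satisfied.
paragraph 9 — Critical Peril: [Exempt Occurrence (paragraph 13)? yes] AND [not a Designated Peril (paragraph 14)? yes] AND [Eligible Loss (paragraph 4)? yes] → satisfied.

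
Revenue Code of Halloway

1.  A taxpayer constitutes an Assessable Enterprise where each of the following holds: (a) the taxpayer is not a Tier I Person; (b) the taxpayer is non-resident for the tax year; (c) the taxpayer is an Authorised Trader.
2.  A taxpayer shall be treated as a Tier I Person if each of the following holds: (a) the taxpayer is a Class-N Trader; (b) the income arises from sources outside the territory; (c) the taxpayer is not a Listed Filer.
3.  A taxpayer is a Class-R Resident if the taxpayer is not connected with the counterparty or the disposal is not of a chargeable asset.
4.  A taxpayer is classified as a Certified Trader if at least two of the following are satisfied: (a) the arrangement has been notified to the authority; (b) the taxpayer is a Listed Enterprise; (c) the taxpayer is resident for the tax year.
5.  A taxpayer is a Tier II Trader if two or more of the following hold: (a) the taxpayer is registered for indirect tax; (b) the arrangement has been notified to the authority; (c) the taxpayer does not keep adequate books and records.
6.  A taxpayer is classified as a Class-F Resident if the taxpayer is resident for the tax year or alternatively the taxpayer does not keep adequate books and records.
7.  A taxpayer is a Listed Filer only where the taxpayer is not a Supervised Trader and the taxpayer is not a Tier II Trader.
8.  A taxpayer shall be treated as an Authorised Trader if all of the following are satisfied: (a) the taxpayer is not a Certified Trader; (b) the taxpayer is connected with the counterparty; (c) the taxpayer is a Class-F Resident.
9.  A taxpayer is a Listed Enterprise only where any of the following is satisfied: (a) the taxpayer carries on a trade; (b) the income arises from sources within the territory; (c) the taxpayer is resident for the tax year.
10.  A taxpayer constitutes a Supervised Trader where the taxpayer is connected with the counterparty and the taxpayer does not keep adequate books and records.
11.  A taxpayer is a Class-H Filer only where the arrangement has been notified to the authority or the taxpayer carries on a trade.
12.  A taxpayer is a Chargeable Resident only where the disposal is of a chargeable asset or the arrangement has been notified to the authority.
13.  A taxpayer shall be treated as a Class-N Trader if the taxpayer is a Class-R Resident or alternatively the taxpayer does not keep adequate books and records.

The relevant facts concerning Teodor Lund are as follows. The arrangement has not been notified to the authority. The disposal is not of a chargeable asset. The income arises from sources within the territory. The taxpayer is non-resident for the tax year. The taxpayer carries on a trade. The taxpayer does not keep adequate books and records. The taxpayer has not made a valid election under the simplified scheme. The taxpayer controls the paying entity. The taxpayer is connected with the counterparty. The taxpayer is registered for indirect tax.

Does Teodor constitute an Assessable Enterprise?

paragraph 3 — Class-R Resident: [the taxpayer is not connected with the counterparty? no] OR [the disposal is not of a chargeable asset? yes] → satisfied.
paragraph 13 — Class-N Trader: [Class-R Resident (paragraph 3)? yes] OR [the taxpayer does not keep adequate books and records? yes] → satisfied.
paragraph 10 — Supervised Trader: [the taxpayer is connected with the counterparty? yes] AND [the taxpayer does not keep adequate books and records? yes] → satisfied.
paragraph 5 — Tier II Trader: the taxpayer is registered for indirect tax? yes; the arrangement has been notified to the authority? no; the taxpayer does not keep adequate books and records? yes — 2 of 3 hold (need ≥2) → satisfied.
paragraph 7 — Listed Filer: [not a Supervised Trader (paragraph 10)? no] AND [not a Tier II Trader (paragraph 5)? no] → not satisfied.
paragraph 2 — Tier I Person: [Class-N Trader (paragraph 13)? yes] AND [the income arises from sources outside the territory? no] AND [not a Listed Filer (paragraph 7)? yes] → not satisfied.
paragraph 9 — Listed Enterprise: [the taxpayer carries on a trade? yes] OR [the income arises from sources within the territory? yes] OR [the taxpayer is resident for the tax year? no] → satisfied.
paragraph 4 — Certified Trader: the arrangement has been notified to the authority? no; Listed Enterprise (paragraph 9)? yes; the taxpayer is resident for the tax year? no — 1 of 3 hold (need ≥2) → not satisfied.
paragraph 6 — Class-F Resident: [the taxpayer is resident for the tax year? no] OR [the taxpayer does not keep adequate books and records? yes] → satisfied.
paragraph 8 — Authorised Trader: [not a Certified Trader (paragraph 4)? yes] AND [the taxpayer is connected with the counterparty? yes] AND [Class-F Resident (paragraph 6)? yes] → satisfied.
paragraph 1 — Assessable Enterprise: [not a Tier I Person (paragraph 2)? yes] AND [the taxpayer is non-resident for the tax year? yes] AND [Authorised Trader (paragraph 8)? yes] → satisfied.

Yes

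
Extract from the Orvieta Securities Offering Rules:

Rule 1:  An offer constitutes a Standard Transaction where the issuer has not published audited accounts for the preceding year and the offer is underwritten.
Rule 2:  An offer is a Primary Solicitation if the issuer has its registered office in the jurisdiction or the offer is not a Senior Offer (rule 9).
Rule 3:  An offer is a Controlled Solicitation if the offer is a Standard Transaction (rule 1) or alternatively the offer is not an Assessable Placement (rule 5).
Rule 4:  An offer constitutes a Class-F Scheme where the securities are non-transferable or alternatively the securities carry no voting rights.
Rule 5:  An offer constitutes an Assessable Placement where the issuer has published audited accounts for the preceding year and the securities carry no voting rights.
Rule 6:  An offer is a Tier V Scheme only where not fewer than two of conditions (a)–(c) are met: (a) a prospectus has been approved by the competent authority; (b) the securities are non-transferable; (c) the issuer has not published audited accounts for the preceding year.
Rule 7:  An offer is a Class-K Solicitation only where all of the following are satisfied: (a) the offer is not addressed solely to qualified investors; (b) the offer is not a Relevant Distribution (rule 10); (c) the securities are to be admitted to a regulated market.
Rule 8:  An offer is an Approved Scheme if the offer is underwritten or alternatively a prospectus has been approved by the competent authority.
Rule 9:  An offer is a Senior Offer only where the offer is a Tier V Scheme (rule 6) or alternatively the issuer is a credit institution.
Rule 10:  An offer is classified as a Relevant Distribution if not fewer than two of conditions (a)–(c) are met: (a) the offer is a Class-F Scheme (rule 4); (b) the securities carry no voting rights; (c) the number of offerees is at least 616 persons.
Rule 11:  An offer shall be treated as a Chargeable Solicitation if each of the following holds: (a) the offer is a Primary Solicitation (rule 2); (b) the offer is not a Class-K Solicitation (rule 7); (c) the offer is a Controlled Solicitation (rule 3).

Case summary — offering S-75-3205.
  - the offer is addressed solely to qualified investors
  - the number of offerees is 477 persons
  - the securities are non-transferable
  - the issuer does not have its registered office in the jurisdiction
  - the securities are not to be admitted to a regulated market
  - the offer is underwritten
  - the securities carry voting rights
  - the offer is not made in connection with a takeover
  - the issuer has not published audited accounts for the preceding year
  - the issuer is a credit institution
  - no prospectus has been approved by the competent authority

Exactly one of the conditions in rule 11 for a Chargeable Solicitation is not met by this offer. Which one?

Primary Solicitation

rule 6 — Tier V Scheme: a prospectus has been approved by the competent authority? no; the securities are non-transferable? yes; the issuer has not published audited accounts for the preceding year? yes — 2 of 3 hold (need ≥2) → satisfied.
rule 9 — Senior Offer: [Tier V Scheme (rule 6)? yes] OR [the issuer is a credit institution? yes] → satisfied.
rule 2 — Primary Solicitation: [the issuer has its registered office in the jurisdiction? no] OR [not a Senior Offer (rule 9)? no] → not satisfied.
rule 4 — Class-F Scheme: [the securities are non-transferable? yes] OR [the securities carry no voting rights? no] → satisfied.
rule 10 — Relevant Distribution: Class-F Scheme (rule 4)? yes; the securities carry no voting rights? no; number of offerees: 477 persons ≥ 616 persons? no — 1 of 3 hold (need ≥2) → not satisfied.
rule 7 — Class-K Solicitation: [the offer is not addressed solely to qualified investors? no] AND [not a Relevant Distribution (rule 10)? yes] AND [the securities are to be admitted to a regulated market? no] → not satisfied.
rule 1 — Standard Transaction: [the issuer has not published audited accounts for the preceding year? yes] AND [the offer is underwritten? yes] → satisfied.
rule 5 — Assessable Placement: [the issuer has published audited accounts for the preceding year? no] AND [the securities carry no voting rights? no] → not satisfied.
rule 3 — Controlled Solicitation: [Standard Transaction (rule 1)? yes] OR [not an Assessable Placement (rule 5)? yes] → satisfied.
rule 11 — Chargeable Solicitation: [Primary Solicitation (rule 2)? no] AND [not a Class-K Solicitation (rule 7)? yes] AND [Controlled Solicitation (rule 3)? yes] → not satisfied.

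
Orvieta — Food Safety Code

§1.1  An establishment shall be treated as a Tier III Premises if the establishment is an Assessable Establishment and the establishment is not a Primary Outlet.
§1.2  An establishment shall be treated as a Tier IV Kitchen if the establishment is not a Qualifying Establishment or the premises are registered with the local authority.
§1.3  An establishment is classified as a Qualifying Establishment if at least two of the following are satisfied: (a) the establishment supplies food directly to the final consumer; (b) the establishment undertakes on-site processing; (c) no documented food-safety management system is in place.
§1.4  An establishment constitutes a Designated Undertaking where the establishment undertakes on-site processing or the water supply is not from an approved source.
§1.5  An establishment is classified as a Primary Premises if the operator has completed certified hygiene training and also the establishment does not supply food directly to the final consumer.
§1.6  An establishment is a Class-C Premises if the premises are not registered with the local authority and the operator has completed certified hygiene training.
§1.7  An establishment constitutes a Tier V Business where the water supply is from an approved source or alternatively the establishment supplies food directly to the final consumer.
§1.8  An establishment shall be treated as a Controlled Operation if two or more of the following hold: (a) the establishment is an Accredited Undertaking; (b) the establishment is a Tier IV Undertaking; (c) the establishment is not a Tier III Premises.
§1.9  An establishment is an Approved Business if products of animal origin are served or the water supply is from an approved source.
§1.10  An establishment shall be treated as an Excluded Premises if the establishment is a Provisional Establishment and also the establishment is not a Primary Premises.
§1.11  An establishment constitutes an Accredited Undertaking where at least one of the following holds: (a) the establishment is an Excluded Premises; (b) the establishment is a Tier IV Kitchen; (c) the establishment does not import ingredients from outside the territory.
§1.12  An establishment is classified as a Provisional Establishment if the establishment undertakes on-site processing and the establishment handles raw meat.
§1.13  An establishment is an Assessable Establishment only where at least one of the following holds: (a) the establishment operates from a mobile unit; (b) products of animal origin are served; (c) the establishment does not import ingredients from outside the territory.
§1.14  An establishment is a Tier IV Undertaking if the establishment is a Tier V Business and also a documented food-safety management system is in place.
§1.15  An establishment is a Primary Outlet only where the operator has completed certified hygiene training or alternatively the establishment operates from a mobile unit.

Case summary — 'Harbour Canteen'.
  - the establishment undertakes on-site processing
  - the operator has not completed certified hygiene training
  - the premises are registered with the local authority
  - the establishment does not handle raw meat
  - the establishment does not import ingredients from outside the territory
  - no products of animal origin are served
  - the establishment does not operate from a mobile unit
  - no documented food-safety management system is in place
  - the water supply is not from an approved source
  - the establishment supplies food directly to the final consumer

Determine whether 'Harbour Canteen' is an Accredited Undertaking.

§1.12 — Provisional Establishment: [the establishment undertakes on-site processing? yes] AND [the establishment handles raw meat? no] → not satisfied.
§1.5 — Primary Premises: [the operator has completed certified hygiene training? no] AND [the establishment does not supply food directly to the final consumer? no] → not satisfied.
§1.10 — Excluded Premises: [Provisional Establishment (§1.12)? no] AND [not a Primary Premises (§1.5)? yes] → not satisfied.
§1.3 — Qualifying Establishment: the establishment supplies food directly to the final consumer? yes; the establishment undertakes on-site processing? yes; no documented food-safety management system is in place? yes — 3 of 3 hold (need ≥2) → satisfied.
§1.2 — Tier IV Kitchen: [not a Qualifying Establishment (§1.3)? no] OR [the premises are registered with the local authority? yes] → satisfied.
§1.11 — Accredited Undertaking: [Excluded Premises (§1.10)? no] OR [Tier IV Kitchen (§1.2)? yes] OR [the establishment does not import ingredients from outside the territory? yes] → satisfied.

Yes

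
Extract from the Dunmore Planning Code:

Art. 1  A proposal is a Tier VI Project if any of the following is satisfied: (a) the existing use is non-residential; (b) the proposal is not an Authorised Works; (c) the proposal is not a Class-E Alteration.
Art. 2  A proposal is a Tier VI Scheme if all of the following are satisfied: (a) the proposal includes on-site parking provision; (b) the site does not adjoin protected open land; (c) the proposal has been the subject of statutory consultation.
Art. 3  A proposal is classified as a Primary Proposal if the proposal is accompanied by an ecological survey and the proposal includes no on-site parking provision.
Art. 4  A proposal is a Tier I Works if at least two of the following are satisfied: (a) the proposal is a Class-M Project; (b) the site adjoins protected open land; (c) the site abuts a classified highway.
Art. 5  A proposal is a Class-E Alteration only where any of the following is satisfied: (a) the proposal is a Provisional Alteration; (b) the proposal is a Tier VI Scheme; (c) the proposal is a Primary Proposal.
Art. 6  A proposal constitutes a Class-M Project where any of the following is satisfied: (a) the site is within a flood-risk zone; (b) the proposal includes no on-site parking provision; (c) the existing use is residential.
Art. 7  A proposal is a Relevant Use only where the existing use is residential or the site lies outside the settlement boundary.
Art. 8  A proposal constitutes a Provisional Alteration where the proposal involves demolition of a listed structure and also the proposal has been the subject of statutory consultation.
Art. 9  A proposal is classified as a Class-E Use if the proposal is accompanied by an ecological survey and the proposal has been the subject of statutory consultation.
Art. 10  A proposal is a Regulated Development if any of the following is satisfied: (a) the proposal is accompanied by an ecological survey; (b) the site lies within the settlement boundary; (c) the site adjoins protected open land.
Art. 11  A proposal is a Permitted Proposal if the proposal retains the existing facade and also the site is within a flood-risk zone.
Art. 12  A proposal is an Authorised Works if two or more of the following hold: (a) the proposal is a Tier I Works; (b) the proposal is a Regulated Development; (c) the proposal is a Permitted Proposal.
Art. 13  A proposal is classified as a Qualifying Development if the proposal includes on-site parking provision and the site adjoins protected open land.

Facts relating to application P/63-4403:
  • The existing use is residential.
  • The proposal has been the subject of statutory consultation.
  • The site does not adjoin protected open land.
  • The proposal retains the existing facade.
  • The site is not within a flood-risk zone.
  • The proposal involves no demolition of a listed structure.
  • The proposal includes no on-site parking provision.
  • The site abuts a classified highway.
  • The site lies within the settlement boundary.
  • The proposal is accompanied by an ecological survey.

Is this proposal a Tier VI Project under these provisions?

No

article 6 — Class-M Project: [the site is within a flood-risk zone? no] OR [the proposal includes no on-site parking provision? yes] OR [the existing use is residential? yes] → satisfied.
article 4 — Tier I Works: Class-M Project (article 6)? yes; the site adjoins protected open land? no; the site abuts a classified highway? yes — 2 of 3 hold (need ≥2) → satisfied.
article 10 — Regulated Development: [the proposal is accompanied by an ecological survey? yes] OR [the site lies within the settlement boundary? yes] OR [the site adjoins protected open land? no] → satisfied.
article 11 — Permitted Proposal: [the proposal retains the existing facade? yes] AND [the site is within a flood-risk zone? no] → not satisfied.
article 12 — Authorised Works: Tier I Works (article 4)? yes; Regulated Development (article 10)? yes; Permitted Proposal (article 11)? no — 2 of 3 hold (need ≥2) → satisfied.
article 8 — Provisional Alteration: [the proposal involves demolition of a listed structure? no] AND [the proposal has been the subject of statutory consultation? yes] → not satisfied.
article 2 — Tier VI Scheme: [the proposal includes on-site parking provision? no] AND [the site does not adjoin protected open land? yes] AND [the proposal has been the subject of statutory consultation? yes] → not satisfied.
article 3 — Primary Proposal: [the proposal is accompanied by an ecological survey? yes] AND [the proposal includes no on-site parking provision? yes] → satisfied.
article 5 — Class-E Alteration: [Provisional Alteration (article 8)? no] OR [Tier VI Scheme (article 2)? no] OR [Primary Proposal (article 3)? yes] → satisfied.
article 1 — Tier VI Project: [the existing use is non-residential? no] OR [not an Authorised Works (article 12)? no] OR [not a Class-E Alteration (article 5)? no] → not satisfied.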